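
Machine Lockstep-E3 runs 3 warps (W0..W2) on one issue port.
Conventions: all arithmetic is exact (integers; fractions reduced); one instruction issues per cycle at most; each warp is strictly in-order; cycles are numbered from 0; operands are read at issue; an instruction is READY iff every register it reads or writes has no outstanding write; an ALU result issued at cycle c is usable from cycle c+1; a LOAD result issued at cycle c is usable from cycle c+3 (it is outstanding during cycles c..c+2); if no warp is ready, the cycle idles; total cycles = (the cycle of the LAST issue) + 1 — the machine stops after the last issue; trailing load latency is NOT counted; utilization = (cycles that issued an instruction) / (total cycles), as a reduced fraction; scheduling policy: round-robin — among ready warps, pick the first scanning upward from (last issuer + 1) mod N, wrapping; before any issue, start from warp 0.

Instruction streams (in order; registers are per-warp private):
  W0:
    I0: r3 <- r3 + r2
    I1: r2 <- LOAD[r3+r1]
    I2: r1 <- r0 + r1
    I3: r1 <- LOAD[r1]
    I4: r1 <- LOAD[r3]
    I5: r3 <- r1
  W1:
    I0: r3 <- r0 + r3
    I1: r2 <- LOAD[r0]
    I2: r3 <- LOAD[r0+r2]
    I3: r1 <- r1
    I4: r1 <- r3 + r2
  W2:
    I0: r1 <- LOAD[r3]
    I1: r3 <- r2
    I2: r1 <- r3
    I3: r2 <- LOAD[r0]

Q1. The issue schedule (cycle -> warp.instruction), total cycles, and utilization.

cycle 0: W0.I0
cycle 1: W1.I0
cycle 2: W2.I0
cycle 3: W0.I1
cycle 4: W1.I1
cycle 5: W2.I1
cycle 6: W0.I2
cycle 7: W1.I2
cycle 8: W2.I2
cycle 9: W0.I3
cycle 10: W1.I3
cycle 11: W2.I3
cycle 12: W0.I4
cycle 13: W1.I4
cycle 14: idle
cycle 15: W0.I5

Answer: 16 cycles, utilization 15/16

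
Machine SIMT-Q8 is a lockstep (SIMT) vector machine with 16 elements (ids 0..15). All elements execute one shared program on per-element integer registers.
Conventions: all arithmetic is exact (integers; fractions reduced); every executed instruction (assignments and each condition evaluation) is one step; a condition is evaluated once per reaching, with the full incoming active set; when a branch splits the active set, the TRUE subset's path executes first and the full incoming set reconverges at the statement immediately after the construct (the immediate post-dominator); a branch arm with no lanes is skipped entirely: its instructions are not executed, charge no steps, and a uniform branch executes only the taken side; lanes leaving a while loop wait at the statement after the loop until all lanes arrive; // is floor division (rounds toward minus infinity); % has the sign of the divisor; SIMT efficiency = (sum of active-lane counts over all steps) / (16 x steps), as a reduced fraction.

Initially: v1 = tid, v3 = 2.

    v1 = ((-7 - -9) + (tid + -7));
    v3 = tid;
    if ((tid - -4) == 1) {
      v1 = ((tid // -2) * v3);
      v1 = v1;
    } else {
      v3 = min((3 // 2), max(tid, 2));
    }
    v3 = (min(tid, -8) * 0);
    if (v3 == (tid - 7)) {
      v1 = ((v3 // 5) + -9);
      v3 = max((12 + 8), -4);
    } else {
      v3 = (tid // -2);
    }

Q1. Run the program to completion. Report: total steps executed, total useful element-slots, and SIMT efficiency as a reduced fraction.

Answer: 9 steps, 113 useful, 113/144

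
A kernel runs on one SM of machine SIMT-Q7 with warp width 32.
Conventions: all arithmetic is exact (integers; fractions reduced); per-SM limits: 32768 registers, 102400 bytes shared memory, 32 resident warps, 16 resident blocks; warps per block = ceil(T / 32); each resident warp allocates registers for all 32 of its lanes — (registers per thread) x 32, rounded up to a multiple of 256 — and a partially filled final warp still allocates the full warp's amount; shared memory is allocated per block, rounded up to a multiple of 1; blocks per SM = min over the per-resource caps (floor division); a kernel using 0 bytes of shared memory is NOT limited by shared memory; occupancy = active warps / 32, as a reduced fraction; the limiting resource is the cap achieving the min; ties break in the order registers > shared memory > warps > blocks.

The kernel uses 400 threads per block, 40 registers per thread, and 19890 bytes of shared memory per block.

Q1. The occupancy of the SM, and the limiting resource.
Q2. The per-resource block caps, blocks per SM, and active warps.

Answer: occupancy 13/32, limited by registers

registers: 1 block
shared memory: 5 blocks
warps: 2 blocks
blocks: 16 blocks

Answer: 1 block, 13 active warps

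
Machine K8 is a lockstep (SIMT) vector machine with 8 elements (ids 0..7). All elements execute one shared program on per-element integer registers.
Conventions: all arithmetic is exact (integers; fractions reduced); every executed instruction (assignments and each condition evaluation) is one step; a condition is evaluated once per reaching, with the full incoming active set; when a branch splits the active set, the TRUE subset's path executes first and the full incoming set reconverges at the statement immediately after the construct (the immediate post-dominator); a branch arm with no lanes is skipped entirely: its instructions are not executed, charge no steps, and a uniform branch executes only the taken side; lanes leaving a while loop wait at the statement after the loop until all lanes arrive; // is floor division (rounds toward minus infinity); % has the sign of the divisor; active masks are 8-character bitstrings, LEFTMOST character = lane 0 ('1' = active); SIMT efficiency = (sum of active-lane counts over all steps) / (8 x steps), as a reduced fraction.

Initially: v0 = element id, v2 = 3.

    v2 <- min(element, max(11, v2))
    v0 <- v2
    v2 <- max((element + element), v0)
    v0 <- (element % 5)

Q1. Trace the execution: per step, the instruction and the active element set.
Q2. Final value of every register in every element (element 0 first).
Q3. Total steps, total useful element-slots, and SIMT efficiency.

step 0: v2 <- min(element, max(11, v2)) 11111111
step 1: v0 <- v2                     11111111
step 2: v2 <- max((element + element), v0) 11111111
step 3: v0 <- (element % 5)          11111111

Answer: 4 steps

v0: 0,1,2,3,4,0,1,2
v2: 0,2,4,6,8,10,12,14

steps = 4; useful = 32; efficiency = 32/32 = 1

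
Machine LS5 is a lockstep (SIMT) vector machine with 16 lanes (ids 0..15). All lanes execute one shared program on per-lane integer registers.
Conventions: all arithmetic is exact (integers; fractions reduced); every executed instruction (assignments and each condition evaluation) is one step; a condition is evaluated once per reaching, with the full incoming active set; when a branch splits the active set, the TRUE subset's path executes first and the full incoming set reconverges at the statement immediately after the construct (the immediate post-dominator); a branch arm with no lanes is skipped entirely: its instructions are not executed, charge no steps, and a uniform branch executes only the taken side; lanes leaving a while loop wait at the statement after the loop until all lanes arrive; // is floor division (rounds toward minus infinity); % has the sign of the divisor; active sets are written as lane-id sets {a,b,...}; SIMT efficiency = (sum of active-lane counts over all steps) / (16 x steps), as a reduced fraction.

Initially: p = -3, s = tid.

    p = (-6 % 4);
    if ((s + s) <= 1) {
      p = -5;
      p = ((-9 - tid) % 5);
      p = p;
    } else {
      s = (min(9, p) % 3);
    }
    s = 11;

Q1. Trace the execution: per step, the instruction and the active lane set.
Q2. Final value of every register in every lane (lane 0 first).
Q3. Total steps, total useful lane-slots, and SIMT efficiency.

step 0: p <- (-6 % 4)                {0,1,2,3,4,5,6,7,8,9,10,11,12,13,14,15}
step 1: eval ((s + s) <= 1)          {0,1,2,3,4,5,6,7,8,9,10,11,12,13,14,15}
step 2: p <- -5                      {0}
step 3: p <- ((-9 - tid) % 5)        {0}
step 4: p <- p                       {0}
step 5: s <- (min(9, p) % 3)         {1,2,3,4,5,6,7,8,9,10,11,12,13,14,15}
step 6: s <- 11                      {0,1,2,3,4,5,6,7,8,9,10,11,12,13,14,15}

Answer: 7 steps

p: 1,2,2,2,2,2,2,2,2,2,2,2,2,2,2,2
s: 11,11,11,11,11,11,11,11,11,11,11,11,11,11,11,11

steps = 7; useful = 66; efficiency = 66/112 = 33/56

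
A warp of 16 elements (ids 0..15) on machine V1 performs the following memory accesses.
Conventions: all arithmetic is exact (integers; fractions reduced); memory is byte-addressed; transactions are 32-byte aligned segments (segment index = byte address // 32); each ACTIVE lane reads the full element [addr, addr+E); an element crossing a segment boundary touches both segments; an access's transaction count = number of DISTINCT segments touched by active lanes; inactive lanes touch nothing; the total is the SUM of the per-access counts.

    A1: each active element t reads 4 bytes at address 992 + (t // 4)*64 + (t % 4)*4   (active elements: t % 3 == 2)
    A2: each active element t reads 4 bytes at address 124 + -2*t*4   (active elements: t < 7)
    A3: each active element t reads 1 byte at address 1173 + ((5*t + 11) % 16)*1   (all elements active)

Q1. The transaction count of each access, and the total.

A1: 4 transactions
A2: 2 transactions
A3: 2 transactions

Answer: 4,2,2; total 8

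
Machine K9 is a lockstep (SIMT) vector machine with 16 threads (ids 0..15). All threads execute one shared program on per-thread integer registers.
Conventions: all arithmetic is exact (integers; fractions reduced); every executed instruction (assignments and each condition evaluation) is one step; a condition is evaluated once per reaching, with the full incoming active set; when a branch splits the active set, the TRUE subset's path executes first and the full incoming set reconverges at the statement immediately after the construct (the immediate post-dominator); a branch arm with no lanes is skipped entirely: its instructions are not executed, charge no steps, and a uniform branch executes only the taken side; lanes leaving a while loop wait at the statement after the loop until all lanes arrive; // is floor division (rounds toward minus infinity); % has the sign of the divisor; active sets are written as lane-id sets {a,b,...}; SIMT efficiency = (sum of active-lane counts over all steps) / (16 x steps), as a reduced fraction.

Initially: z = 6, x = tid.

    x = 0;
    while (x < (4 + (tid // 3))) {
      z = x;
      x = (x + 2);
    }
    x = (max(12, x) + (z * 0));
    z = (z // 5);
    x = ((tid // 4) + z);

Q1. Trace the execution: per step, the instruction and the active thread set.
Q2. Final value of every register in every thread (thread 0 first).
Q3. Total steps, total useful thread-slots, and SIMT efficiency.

step 0: x <- 0                       {0,1,2,3,4,5,6,7,8,9,10,11,12,13,14,15}
step 1: eval (x < (4 + (tid // 3)))  {0,1,2,3,4,5,6,7,8,9,10,11,12,13,14,15}
step 2: z <- x                       {0,1,2,3,4,5,6,7,8,9,10,11,12,13,14,15}
step 3: x <- (x + 2)                 {0,1,2,3,4,5,6,7,8,9,10,11,12,13,14,15}
step 4: eval (x < (4 + (tid // 3)))  {0,1,2,3,4,5,6,7,8,9,10,11,12,13,14,15}
step 5: z <- x                       {0,1,2,3,4,5,6,7,8,9,10,11,12,13,14,15}
step 6: x <- (x + 2)                 {0,1,2,3,4,5,6,7,8,9,10,11,12,13,14,15}
step 7: eval (x < (4 + (tid // 3)))  {0,1,2,3,4,5,6,7,8,9,10,11,12,13,14,15}
step 8: z <- x                       {3,4,5,6,7,8,9,10,11,12,13,14,15}
step 9: x <- (x + 2)                 {3,4,5,6,7,8,9,10,11,12,13,14,15}
step 10: eval (x < (4 + (tid // 3)))  {3,4,5,6,7,8,9,10,11,12,13,14,15}
step 11: z <- x                       {9,10,11,12,13,14,15}
step 12: x <- (x + 2)                 {9,10,11,12,13,14,15}
step 13: eval (x < (4 + (tid // 3)))  {9,10,11,12,13,14,15}
step 14: z <- x                       {15}
step 15: x <- (x + 2)                 {15}
step 16: eval (x < (4 + (tid // 3)))  {15}
step 17: x <- (max(12, x) + (z * 0))  {0,1,2,3,4,5,6,7,8,9,10,11,12,13,14,15}
step 18: z <- (z // 5)                {0,1,2,3,4,5,6,7,8,9,10,11,12,13,14,15}
step 19: x <- ((tid // 4) + z)        {0,1,2,3,4,5,6,7,8,9,10,11,12,13,14,15}

Answer: 20 steps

z: 0,0,0,0,0,0,0,0,0,1,1,1,1,1,1,1
x: 0,0,0,0,1,1,1,1,2,3,3,3,4,4,4,4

steps = 20; useful = 239; efficiency = 239/320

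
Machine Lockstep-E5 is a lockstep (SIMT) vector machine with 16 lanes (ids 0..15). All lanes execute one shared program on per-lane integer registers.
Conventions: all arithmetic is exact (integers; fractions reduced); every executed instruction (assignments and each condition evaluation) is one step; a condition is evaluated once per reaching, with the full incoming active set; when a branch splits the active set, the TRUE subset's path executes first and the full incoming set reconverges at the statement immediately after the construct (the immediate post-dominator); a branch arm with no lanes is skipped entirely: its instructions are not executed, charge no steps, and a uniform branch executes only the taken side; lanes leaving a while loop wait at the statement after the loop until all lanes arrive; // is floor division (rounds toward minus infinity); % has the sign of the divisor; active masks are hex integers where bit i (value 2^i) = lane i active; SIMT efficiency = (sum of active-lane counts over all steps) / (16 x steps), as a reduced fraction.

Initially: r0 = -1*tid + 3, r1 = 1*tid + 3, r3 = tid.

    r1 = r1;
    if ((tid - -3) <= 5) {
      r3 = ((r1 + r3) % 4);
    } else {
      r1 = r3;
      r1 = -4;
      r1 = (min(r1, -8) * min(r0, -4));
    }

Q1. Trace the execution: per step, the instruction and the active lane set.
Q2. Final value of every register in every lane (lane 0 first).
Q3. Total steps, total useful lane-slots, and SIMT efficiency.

step 0: r1 <- r1                     0xffff
step 1: eval ((tid - -3) <= 5)       0xffff
step 2: r3 <- ((r1 + r3) % 4)        0x0007
step 3: r1 <- r3                     0xfff8
step 4: r1 <- -4                     0xfff8
step 5: r1 <- (min(r1, -8) * min(r0, -4)) 0xfff8

Answer: 6 steps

r0: 3,2,1,0,-1,-2,-3,-4,-5,-6,-7,-8,-9,-10,-11,-12
r1: 3,4,5,32,32,32,32,32,40,48,56,64,72,80,88,96
r3: 3,1,3,3,4,5,6,7,8,9,10,11,12,13,14,15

steps = 6; useful = 74; efficiency = 74/96 = 37/48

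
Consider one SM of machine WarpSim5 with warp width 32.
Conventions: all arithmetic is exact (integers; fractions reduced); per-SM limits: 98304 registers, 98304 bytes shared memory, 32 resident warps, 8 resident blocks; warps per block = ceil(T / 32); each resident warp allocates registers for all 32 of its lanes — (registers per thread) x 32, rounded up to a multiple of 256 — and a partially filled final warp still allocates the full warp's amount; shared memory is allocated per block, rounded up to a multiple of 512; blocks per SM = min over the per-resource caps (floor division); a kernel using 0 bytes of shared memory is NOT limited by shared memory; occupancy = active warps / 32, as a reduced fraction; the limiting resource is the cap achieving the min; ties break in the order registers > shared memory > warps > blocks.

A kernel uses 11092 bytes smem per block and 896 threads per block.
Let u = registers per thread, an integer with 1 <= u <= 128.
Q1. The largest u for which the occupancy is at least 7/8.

Answer: u = 104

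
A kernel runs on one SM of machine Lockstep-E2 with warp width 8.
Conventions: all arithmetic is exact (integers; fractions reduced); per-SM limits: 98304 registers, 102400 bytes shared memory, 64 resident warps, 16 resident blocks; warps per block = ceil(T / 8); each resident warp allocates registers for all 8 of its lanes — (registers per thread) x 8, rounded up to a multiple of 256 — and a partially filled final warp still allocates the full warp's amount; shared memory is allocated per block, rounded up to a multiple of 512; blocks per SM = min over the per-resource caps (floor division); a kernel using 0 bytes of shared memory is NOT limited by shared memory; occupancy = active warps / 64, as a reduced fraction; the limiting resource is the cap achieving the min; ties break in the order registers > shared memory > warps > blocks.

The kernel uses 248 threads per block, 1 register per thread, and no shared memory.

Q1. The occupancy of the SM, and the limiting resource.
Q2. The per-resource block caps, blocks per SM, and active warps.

Answer: occupancy 31/32, limited by warps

registers: 12 blocks
shared memory: no limit (kernel uses none)
warps: 2 blocks
blocks: 16 blocks

Answer: 2 blocks, 62 active warps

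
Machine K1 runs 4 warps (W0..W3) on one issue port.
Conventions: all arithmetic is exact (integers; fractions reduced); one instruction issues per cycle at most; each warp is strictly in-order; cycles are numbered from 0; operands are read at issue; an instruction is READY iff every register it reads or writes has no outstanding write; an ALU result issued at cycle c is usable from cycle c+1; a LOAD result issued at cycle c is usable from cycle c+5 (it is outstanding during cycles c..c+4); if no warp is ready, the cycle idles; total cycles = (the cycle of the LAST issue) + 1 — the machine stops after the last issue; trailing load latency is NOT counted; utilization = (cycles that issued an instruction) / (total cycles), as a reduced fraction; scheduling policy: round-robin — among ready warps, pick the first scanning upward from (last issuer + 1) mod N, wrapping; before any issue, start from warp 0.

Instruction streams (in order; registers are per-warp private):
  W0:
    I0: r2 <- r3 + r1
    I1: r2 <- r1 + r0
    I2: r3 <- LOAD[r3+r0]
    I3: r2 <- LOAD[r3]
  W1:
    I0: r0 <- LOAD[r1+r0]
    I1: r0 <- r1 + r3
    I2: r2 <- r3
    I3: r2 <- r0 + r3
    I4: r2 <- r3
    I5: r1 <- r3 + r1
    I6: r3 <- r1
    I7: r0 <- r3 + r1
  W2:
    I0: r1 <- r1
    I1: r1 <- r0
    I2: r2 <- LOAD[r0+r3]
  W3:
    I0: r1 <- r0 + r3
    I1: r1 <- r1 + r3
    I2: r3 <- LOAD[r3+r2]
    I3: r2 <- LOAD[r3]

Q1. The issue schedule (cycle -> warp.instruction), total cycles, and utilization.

cycle 0: W0.I0
cycle 1: W1.I0
cycle 2: W2.I0
cycle 3: W3.I0
cycle 4: W0.I1
cycle 5: W2.I1
cycle 6: W3.I1
cycle 7: W0.I2
cycle 8: W1.I1
cycle 9: W2.I2
cycle 10: W3.I2
cycle 11: W1.I2
cycle 12: W0.I3
cycle 13: W1.I3
cycle 14: W1.I4
cycle 15: W3.I3
cycle 16: W1.I5
cycle 17: W1.I6
cycle 18: W1.I7

Answer: 19 cycles, utilization 1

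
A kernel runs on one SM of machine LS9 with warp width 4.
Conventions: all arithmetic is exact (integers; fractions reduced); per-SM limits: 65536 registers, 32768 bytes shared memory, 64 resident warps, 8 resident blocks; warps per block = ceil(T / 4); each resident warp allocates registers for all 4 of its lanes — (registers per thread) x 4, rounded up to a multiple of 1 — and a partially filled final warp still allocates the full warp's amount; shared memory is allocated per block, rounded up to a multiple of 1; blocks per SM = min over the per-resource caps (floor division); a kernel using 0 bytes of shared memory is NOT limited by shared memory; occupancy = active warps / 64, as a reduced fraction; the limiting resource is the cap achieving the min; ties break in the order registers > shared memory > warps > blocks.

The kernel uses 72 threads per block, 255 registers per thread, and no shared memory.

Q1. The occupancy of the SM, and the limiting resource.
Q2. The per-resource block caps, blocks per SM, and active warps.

Answer: occupancy 27/32, limited by registers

registers: 3 blocks
shared memory: no limit (kernel uses none)
warps: 3 blocks
blocks: 8 blocks

Answer: 3 blocks, 54 active warps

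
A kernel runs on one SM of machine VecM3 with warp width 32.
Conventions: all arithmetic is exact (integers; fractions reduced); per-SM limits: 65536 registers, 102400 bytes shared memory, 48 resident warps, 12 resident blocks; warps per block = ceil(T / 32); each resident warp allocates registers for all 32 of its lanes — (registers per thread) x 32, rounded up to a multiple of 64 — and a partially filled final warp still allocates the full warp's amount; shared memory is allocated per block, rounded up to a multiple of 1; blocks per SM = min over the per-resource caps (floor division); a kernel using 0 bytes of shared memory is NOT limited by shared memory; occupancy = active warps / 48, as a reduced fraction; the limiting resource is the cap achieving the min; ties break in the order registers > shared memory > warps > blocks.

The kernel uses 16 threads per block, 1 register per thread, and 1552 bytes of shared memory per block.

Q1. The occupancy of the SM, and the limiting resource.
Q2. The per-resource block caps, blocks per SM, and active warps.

Answer: occupancy 1/4, limited by blocks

registers: 1024 blocks
shared memory: 65 blocks
warps: 48 blocks
blocks: 12 blocks

Answer: 12 blocks, 12 active warps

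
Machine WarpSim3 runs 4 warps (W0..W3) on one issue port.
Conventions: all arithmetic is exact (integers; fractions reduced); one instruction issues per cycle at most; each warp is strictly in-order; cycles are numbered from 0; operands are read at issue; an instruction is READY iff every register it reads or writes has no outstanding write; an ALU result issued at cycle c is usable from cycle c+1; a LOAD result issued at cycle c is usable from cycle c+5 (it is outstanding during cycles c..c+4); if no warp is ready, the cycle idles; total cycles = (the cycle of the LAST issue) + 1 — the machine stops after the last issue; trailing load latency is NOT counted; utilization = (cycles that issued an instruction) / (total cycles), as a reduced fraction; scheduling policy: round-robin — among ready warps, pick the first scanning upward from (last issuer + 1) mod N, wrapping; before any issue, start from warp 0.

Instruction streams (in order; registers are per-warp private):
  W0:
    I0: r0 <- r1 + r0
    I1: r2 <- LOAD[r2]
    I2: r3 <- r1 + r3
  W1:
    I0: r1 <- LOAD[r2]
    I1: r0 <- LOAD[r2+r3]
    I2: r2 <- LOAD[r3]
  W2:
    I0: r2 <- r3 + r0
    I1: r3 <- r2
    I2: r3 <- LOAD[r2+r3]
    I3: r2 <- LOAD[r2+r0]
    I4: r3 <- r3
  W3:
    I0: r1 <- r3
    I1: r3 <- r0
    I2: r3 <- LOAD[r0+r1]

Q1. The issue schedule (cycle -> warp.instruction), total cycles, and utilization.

cycle 0: W0.I0
cycle 1: W1.I0
cycle 2: W2.I0
cycle 3: W3.I0
cycle 4: W0.I1
cycle 5: W1.I1
cycle 6: W2.I1
cycle 7: W3.I1
cycle 8: W0.I2
cycle 9: W1.I2
cycle 10: W2.I2
cycle 11: W3.I2
cycle 12: W2.I3
cycle 13: idle
cycle 14: idle
cycle 15: W2.I4

Answer: 16 cycles, utilization 7/8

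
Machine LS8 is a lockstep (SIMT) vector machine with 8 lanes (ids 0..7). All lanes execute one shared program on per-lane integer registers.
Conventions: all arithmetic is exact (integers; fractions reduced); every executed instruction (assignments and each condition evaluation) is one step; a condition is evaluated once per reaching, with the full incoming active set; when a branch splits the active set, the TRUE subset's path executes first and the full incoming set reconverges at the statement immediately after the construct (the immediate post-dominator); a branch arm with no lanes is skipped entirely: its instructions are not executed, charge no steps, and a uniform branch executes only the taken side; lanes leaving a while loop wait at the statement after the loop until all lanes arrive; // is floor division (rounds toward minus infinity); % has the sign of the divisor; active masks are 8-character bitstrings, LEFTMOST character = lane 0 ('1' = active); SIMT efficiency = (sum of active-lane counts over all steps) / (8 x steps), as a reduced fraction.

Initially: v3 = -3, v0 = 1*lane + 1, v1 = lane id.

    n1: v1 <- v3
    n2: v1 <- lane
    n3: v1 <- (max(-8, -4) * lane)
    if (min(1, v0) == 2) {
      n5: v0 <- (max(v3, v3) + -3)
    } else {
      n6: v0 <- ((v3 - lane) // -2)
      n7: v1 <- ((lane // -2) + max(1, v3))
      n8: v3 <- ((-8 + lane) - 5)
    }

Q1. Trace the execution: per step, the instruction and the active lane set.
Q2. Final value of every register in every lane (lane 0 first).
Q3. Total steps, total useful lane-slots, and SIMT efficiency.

step 0: v1 <- v3                     11111111
step 1: v1 <- lane                   11111111
step 2: v1 <- (max(-8, -4) * lane)   11111111
step 3: eval (min(1, v0) == 2)       11111111
step 4: v0 <- ((v3 - lane) // -2)    11111111
step 5: v1 <- ((lane // -2) + max(1, v3)) 11111111
step 6: v3 <- ((-8 + lane) - 5)      11111111

Answer: 7 steps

v3: -13,-12,-11,-10,-9,-8,-7,-6
v0: 1,2,2,3,3,4,4,5
v1: 1,0,0,-1,-1,-2,-2,-3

steps = 7; useful = 56; efficiency = 56/56 = 1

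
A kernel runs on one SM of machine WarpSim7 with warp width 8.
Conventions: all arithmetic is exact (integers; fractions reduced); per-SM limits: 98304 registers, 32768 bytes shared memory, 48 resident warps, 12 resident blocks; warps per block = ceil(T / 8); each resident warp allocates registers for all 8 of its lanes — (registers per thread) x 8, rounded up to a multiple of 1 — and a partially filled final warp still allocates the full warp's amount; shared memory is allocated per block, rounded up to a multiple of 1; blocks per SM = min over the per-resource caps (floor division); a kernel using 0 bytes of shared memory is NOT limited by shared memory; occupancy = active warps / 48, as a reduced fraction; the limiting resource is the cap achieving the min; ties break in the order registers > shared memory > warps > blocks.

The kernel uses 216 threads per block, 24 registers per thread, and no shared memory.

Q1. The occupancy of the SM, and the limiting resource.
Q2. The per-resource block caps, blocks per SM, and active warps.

Answer: occupancy 9/16, limited by warps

registers: 18 blocks
shared memory: no limit (kernel uses none)
warps: 1 block
blocks: 12 blocks

Answer: 1 block, 27 active warps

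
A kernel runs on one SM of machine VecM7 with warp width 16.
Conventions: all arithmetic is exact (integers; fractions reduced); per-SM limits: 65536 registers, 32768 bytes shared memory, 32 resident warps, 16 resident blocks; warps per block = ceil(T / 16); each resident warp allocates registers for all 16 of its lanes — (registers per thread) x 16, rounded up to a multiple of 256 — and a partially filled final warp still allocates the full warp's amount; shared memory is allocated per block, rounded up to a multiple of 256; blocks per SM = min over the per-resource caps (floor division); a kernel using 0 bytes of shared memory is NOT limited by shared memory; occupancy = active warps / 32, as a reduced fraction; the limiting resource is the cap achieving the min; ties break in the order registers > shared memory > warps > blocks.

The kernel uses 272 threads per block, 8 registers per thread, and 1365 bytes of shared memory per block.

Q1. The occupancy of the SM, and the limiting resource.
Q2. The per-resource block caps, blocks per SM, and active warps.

Answer: occupancy 17/32, limited by warps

registers: 15 blocks
shared memory: 21 blocks
warps: 1 block
blocks: 16 blocks

Answer: 1 block, 17 active warps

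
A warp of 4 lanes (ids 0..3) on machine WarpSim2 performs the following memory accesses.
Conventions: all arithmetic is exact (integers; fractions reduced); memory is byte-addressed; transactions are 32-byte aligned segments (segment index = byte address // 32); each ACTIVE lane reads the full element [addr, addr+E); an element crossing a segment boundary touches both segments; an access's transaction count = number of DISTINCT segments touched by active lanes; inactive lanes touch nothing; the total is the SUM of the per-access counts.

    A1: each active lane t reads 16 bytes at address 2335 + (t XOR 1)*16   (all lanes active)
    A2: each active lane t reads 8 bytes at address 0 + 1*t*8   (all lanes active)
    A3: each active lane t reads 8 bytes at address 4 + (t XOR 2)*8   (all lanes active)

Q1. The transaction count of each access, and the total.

A1: 3 transactions
A2: 1 transaction
A3: 2 transactions

Answer: 3,1,2; total 6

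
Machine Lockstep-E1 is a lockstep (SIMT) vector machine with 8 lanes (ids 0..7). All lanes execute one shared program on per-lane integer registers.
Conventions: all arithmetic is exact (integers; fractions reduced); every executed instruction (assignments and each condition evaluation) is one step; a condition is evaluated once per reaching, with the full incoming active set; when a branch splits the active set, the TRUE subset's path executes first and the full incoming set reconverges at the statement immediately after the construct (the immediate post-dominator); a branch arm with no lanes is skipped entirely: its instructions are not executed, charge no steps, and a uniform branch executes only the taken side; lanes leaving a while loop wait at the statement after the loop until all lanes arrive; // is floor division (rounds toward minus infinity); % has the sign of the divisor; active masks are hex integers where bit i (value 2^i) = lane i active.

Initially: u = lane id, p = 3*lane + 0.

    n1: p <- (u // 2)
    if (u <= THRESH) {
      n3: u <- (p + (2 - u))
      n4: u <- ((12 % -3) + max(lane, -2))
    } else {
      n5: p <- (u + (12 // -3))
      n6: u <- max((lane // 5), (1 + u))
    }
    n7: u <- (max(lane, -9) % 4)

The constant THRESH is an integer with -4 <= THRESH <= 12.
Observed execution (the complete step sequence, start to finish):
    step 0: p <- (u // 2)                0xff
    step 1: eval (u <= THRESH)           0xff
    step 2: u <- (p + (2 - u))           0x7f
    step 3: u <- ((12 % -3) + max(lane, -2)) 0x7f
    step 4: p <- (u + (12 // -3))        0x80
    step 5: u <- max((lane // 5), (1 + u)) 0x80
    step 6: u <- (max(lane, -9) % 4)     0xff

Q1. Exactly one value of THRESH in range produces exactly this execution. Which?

Answer: THRESH = 6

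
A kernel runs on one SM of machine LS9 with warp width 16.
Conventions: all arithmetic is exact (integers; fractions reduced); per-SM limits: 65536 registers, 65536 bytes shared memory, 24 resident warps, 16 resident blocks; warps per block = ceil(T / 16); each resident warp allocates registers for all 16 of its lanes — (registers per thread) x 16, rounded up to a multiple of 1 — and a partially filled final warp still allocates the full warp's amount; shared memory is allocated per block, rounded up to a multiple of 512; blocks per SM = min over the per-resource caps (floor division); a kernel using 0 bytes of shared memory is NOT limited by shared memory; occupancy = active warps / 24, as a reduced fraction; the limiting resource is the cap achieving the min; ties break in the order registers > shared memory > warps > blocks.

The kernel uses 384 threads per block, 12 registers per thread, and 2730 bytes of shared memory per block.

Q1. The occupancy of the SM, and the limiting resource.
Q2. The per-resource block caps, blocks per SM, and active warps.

Answer: occupancy 1, limited by warps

registers: 14 blocks
shared memory: 21 blocks
warps: 1 block
blocks: 16 blocks

Answer: 1 block, 24 active warps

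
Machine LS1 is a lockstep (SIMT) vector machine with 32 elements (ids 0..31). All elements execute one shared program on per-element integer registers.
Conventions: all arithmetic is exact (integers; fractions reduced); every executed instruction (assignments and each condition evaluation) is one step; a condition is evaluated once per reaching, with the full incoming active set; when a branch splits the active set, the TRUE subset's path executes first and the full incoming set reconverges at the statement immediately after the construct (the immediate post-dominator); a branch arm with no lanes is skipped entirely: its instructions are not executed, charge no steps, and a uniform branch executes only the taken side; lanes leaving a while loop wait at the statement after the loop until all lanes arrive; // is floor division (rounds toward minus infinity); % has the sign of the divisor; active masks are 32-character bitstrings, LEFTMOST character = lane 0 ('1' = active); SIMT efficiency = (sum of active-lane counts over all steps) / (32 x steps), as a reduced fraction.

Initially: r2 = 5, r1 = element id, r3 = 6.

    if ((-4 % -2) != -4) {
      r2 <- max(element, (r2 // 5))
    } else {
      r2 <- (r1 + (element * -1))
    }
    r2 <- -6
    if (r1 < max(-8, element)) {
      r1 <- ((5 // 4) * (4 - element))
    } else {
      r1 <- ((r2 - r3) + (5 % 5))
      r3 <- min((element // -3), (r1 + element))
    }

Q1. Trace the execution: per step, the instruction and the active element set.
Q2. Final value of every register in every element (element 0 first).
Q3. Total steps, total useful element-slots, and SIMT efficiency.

step 0: eval ((-4 % -2) != -4)       11111111111111111111111111111111
step 1: r2 <- max(element, (r2 // 5)) 11111111111111111111111111111111
step 2: r2 <- -6                     11111111111111111111111111111111
step 3: eval (r1 < max(-8, element)) 11111111111111111111111111111111
step 4: r1 <- ((r2 - r3) + (5 % 5))  11111111111111111111111111111111
step 5: r3 <- min((element // -3), (r1 + element)) 11111111111111111111111111111111

Answer: 6 steps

r2: -6,-6,-6,-6,-6,-6,-6,-6,-6,-6,-6,-6,-6,-6,-6,-6,-6,-6,-6,-6,-6,-6,-6,-6,-6,-6,-6,-6,-6,-6,-6,-6
r1: -12,-12,-12,-12,-12,-12,-12,-12,-12,-12,-12,-12,-12,-12,-12,-12,-12,-12,-12,-12,-12,-12,-12,-12,-12,-12,-12,-12,-12,-12,-12,-12
r3: -12,-11,-10,-9,-8,-7,-6,-5,-4,-3,-4,-4,-4,-5,-5,-5,-6,-6,-6,-7,-7,-7,-8,-8,-8,-9,-9,-9,-10,-10,-10,-11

steps = 6; useful = 192; efficiency = 192/192 = 1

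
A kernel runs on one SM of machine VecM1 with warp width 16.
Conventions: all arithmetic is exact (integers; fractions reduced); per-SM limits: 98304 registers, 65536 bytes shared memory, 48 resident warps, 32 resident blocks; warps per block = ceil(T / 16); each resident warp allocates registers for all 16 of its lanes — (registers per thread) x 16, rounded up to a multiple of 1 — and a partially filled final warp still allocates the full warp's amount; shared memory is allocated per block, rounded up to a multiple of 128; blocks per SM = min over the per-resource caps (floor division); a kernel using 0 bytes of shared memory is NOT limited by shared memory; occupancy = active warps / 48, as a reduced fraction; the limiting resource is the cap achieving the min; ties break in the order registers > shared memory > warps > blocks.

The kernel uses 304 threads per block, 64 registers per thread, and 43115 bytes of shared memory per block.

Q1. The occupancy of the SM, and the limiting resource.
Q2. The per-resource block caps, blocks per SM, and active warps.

Answer: occupancy 19/48, limited by shared memory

registers: 5 blocks
shared memory: 1 block
warps: 2 blocks
blocks: 32 blocks

Answer: 1 block, 19 active warps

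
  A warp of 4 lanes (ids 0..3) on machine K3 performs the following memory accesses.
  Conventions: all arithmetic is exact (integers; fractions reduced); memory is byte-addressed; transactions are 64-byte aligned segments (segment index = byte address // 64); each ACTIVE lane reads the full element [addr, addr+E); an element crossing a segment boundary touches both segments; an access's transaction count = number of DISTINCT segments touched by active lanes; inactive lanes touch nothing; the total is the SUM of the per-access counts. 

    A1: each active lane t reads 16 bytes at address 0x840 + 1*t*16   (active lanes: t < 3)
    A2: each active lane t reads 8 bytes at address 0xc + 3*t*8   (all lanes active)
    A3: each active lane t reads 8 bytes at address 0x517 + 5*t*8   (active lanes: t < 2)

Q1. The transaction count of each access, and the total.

A1: 1 transaction
A2: 2 transactions
A3: 2 transactions

Answer: 1,2,2; total 5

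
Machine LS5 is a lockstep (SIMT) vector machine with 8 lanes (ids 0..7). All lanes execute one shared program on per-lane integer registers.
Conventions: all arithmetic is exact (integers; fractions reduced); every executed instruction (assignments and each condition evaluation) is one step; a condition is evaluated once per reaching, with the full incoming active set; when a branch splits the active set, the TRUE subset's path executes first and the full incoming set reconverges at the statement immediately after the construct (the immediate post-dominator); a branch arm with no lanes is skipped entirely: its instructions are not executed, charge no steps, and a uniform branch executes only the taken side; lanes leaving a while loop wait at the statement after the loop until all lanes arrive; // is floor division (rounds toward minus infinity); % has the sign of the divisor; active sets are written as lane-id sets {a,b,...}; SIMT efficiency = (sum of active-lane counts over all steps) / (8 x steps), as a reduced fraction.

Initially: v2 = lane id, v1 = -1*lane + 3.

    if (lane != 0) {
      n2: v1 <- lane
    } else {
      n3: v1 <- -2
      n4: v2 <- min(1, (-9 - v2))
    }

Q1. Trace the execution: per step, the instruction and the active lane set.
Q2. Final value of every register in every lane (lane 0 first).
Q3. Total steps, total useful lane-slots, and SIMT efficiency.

step 0: eval (lane != 0)             {0,1,2,3,4,5,6,7}
step 1: v1 <- lane                   {1,2,3,4,5,6,7}
step 2: v1 <- -2                     {0}
step 3: v2 <- min(1, (-9 - v2))      {0}

Answer: 4 steps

v2: -9,1,2,3,4,5,6,7
v1: -2,1,2,3,4,5,6,7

steps = 4; useful = 17; efficiency = 17/32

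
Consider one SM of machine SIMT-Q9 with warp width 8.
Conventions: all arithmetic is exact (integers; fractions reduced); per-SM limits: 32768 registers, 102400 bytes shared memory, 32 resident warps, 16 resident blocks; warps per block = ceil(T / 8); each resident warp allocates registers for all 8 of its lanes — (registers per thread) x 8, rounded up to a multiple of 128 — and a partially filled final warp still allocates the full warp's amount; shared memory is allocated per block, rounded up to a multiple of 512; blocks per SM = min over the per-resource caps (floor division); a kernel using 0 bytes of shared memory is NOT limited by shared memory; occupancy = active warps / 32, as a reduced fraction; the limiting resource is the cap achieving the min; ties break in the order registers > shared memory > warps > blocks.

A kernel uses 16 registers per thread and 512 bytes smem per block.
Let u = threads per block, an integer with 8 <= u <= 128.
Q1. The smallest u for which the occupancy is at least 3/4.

Answer: u = 9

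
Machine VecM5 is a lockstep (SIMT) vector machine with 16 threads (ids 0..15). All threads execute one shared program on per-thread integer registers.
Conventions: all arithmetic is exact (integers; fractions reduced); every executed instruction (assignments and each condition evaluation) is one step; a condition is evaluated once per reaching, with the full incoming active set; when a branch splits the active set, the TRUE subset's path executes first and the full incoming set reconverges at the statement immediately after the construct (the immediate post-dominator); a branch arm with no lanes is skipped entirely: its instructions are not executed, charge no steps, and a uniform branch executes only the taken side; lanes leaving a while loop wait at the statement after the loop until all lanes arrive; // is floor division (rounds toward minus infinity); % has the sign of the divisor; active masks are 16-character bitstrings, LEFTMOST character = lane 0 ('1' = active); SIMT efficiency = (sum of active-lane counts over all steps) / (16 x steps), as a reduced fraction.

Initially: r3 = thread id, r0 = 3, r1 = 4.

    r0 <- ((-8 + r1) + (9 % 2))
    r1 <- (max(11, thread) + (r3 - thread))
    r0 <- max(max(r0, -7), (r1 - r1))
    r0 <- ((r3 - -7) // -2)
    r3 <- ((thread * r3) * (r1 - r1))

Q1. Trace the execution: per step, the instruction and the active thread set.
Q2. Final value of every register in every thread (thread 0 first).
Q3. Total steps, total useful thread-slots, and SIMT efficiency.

step 0: r0 <- ((-8 + r1) + (9 % 2))  1111111111111111
step 1: r1 <- (max(11, thread) + (r3 - thread)) 1111111111111111
step 2: r0 <- max(max(r0, -7), (r1 - r1)) 1111111111111111
step 3: r0 <- ((r3 - -7) // -2)      1111111111111111
step 4: r3 <- ((thread * r3) * (r1 - r1)) 1111111111111111

Answer: 5 steps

r3: 0,0,0,0,0,0,0,0,0,0,0,0,0,0,0,0
r0: -4,-4,-5,-5,-6,-6,-7,-7,-8,-8,-9,-9,-10,-10,-11,-11
r1: 11,11,11,11,11,11,11,11,11,11,11,11,12,13,14,15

steps = 5; useful = 80; efficiency = 80/80 = 1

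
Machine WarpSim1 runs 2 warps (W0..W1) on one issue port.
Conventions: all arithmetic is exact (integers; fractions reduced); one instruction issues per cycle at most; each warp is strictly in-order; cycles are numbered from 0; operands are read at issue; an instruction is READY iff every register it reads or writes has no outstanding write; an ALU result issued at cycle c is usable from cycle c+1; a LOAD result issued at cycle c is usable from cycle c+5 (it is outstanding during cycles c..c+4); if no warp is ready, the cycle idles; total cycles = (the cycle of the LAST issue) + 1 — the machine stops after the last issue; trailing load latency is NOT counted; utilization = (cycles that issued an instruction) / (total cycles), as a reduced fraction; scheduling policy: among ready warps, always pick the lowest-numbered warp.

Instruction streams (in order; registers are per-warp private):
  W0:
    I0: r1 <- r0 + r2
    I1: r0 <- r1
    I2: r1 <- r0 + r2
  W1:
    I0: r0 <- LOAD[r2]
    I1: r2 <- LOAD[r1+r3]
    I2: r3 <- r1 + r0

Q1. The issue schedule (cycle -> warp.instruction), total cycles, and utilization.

cycle 0: W0.I0
cycle 1: W0.I1
cycle 2: W0.I2
cycle 3: W1.I0
cycle 4: W1.I1
cycle 5: idle
cycle 6: idle
cycle 7: idle
cycle 8: W1.I2

Answer: 9 cycles, utilization 2/3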